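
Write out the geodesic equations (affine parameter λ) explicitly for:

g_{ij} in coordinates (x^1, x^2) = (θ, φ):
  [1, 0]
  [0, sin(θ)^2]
Geodesic equation: d^2x^k/dλ^2 + Γ^k_{ij} (dx^i/dλ)(dx^j/dλ) = 0.
Non-zero Christoffel symbols:
Γ^θ_{φ φ} = -sin(2*θ)/2
Γ^φ_{θ φ} = 1/tan(θ)
Substituting (the symmetric pair Γ^k_{ij}, Γ^k_{ji} combines into a factor 2):
d^2θ/dλ^2 - (sin(2*θ)/2) (dφ/dλ)^2 = 0
d^2φ/dλ^2 + (2/tan(θ)) (dθ/dλ)(dφ/dλ) = 0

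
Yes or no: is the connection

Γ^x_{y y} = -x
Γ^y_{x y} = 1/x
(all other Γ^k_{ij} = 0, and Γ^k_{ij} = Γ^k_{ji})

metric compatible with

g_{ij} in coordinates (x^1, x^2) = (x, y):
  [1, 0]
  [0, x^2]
Using ∇_k g_{ij} = ∂_k g_{ij} - Γ^m_{ki} g_{mj} - Γ^m_{kj} g_{im}:
e.g. ∇_x g_{yy} = (2*x) - (x) - (x) = 0
Every component ∇_k g_{ij} vanishes: the connection is metric compatible.
Yes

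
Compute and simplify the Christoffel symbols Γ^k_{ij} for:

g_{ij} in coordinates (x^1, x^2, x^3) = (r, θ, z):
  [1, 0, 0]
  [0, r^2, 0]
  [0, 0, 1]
Using Γ^k_{ij} = (1/2) g^{km} (∂_i g_{mj} + ∂_j g_{mi} - ∂_m g_{ij}); the metric is diagonal, so only the m = k term contributes.
Non-zero symbols (using the symmetry Γ^k_{ij} = Γ^k_{ji}):
Γ^r_{θ θ} = (1/2) g^{rr} (∂_θ g_{rθ} + ∂_θ g_{rθ} - ∂_r g_{θθ}) = (1/2)(1)((0) + (0) - (2*r)) = -r
Γ^θ_{r θ} = (1/2) g^{θθ} (∂_r g_{θθ} + ∂_θ g_{θr} - ∂_θ g_{rθ}) = (1/2)(1/r^2)((2*r) + (0) - (0)) = 1/r
All other Christoffel symbols are zero.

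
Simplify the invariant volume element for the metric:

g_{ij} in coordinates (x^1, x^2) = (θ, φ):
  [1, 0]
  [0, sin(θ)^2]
det(g) = sin(θ)^2
√|det(g)| = sin(θ) (taking 0 < θ < π so that |sin(θ)| = sin(θ))
Volume element: dV = sin(θ) dθ dφ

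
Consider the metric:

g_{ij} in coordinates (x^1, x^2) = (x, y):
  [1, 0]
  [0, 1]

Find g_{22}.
With x^1 = x, x^2 = y, g_{22} = g_{yy} is the row-2, column-2 entry of the matrix.
g_{22} = 1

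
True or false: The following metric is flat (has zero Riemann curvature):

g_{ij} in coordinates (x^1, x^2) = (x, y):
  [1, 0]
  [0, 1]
All metric components are constant, so every Christoffel symbol vanishes and R^i_{jkl} = 0.
True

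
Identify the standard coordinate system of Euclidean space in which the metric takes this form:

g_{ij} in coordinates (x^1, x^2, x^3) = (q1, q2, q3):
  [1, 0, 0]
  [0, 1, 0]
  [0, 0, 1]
All components are constant and the metric is the identity, i.e. orthonormal rectilinear coordinates.
Cartesian (3D) coordinates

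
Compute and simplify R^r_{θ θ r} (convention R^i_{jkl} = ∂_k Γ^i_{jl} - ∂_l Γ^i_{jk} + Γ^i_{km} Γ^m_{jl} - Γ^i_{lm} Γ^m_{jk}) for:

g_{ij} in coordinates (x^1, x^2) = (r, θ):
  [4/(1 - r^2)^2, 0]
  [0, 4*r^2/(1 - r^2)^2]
Non-zero Christoffel symbols (Γ^k_{ij} = Γ^k_{ji}):
Γ^r_{r r} = 2*r/(1 - r^2)
Γ^r_{θ θ} = (r^3 + r)/(r^2 - 1)
Γ^θ_{r θ} = (-r^2 - 1)/(r^3 - r)
R^r_{θ θ r} = ∂_θ Γ^r_{θ r} - ∂_r Γ^r_{θ θ} + Γ^r_{θ m} Γ^m_{θ r} - Γ^r_{r m} Γ^m_{θ θ}
  = (0) - ((r^4 - 4*r^2 - 1)/(r^2 - 1)^2) + (-(r^2 + 1)^2/(r^2 - 1)^2) - (-2*r^2*(r^2 + 1)/(r^2 - 1)^2) = 4*r^2/(r^2 - 1)^2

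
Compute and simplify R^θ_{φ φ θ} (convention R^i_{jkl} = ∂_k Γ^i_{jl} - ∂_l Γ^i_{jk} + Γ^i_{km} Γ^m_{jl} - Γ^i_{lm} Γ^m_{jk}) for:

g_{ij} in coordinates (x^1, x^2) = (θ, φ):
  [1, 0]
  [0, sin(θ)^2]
Non-zero Christoffel symbols (Γ^k_{ij} = Γ^k_{ji}):
Γ^θ_{φ φ} = -sin(2*θ)/2
Γ^φ_{θ φ} = 1/tan(θ)
R^θ_{φ φ θ} = ∂_φ Γ^θ_{φ θ} - ∂_θ Γ^θ_{φ φ} + Γ^θ_{φ m} Γ^m_{φ θ} - Γ^θ_{θ m} Γ^m_{φ φ}
  = (0) - (-cos(2*θ)) + (-cos(θ)^2) - (0) = -sin(θ)^2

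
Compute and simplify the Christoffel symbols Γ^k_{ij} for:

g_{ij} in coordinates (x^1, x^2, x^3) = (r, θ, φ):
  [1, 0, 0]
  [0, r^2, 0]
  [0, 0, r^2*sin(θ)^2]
Using Γ^k_{ij} = (1/2) g^{km} (∂_i g_{mj} + ∂_j g_{mi} - ∂_m g_{ij}); the metric is diagonal, so only the m = k term contributes.
Non-zero symbols (using the symmetry Γ^k_{ij} = Γ^k_{ji}):
Γ^r_{θ θ} = (1/2) g^{rr} (∂_θ g_{rθ} + ∂_θ g_{rθ} - ∂_r g_{θθ}) = (1/2)(1)((0) + (0) - (2*r)) = -r
Γ^r_{φ φ} = (1/2) g^{rr} (∂_φ g_{rφ} + ∂_φ g_{rφ} - ∂_r g_{φφ}) = (1/2)(1)((0) + (0) - (2*r*sin(θ)^2)) = -r*sin(θ)^2
Γ^θ_{r θ} = (1/2) g^{θθ} (∂_r g_{θθ} + ∂_θ g_{θr} - ∂_θ g_{rθ}) = (1/2)(1/r^2)((2*r) + (0) - (0)) = 1/r
Γ^θ_{φ φ} = (1/2) g^{θθ} (∂_φ g_{θφ} + ∂_φ g_{θφ} - ∂_θ g_{φφ}) = (1/2)(1/r^2)((0) + (0) - (r^2*sin(2*θ))) = -sin(2*θ)/2
Γ^φ_{r φ} = (1/2) g^{φφ} (∂_r g_{φφ} + ∂_φ g_{φr} - ∂_φ g_{rφ}) = (1/2)(1/(r^2*sin(θ)^2))((2*r*sin(θ)^2) + (0) - (0)) = 1/r
Γ^φ_{θ φ} = (1/2) g^{φφ} (∂_θ g_{φφ} + ∂_φ g_{φθ} - ∂_φ g_{θφ}) = (1/2)(1/(r^2*sin(θ)^2))((r^2*sin(2*θ)) + (0) - (0)) = 1/tan(θ)
All other Christoffel symbols are zero.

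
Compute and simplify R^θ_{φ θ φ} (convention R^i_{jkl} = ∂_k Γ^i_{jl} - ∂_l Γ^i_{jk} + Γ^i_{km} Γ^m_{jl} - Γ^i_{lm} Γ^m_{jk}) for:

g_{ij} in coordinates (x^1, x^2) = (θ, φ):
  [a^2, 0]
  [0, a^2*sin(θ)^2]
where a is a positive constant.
Non-zero Christoffel symbols (Γ^k_{ij} = Γ^k_{ji}):
Γ^θ_{φ φ} = -sin(2*θ)/2
Γ^φ_{θ φ} = 1/tan(θ)
R^θ_{φ θ φ} = ∂_θ Γ^θ_{φ φ} - ∂_φ Γ^θ_{φ θ} + Γ^θ_{θ m} Γ^m_{φ φ} - Γ^θ_{φ m} Γ^m_{φ θ}
  = (-cos(2*θ)) - (0) + (0) - (-cos(θ)^2) = sin(θ)^2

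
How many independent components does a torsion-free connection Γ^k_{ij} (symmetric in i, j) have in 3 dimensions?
Γ^k_{ij} has n choices for the upper index and n(n+1)/2 independent symmetric lower index pairs.
Total = 3 × 3×4/2 = 3 × 6 = 18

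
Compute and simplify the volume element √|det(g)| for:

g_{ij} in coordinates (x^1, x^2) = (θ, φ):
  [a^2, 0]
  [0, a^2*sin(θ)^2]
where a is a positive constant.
det(g) = a^4*sin(θ)^2
√|det(g)| = a^2*sin(θ) (taking 0 < θ < π so that |sin(θ)| = sin(θ))
Volume element: dV = a^2*sin(θ) dθ dφ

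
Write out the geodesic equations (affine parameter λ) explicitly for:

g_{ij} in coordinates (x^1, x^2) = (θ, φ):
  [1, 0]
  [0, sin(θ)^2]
Geodesic equation: d^2x^k/dλ^2 + Γ^k_{ij} (dx^i/dλ)(dx^j/dλ) = 0.
Non-zero Christoffel symbols:
Γ^θ_{φ φ} = -sin(2*θ)/2
Γ^φ_{θ φ} = 1/tan(θ)
Substituting (the symmetric pair Γ^k_{ij}, Γ^k_{ji} combines into a factor 2):
d^2θ/dλ^2 - (sin(2*θ)/2) (dφ/dλ)^2 = 0
d^2φ/dλ^2 + (2/tan(θ)) (dθ/dλ)(dφ/dλ) = 0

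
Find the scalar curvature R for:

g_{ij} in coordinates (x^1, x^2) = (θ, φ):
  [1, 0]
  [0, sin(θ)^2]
Non-zero Christoffel symbols (Γ^k_{ij} = Γ^k_{ji}):
Γ^θ_{φ φ} = -sin(2*θ)/2
Γ^φ_{θ φ} = 1/tan(θ)
Ricci tensor (R_{ij} = R^k_{ikj}): R_{θθ} = 1, R_{θφ} = 0, R_{φφ} = sin(θ)^2
Inverse metric: g^{θθ} = 1, g^{φφ} = 1/sin(θ)^2
R = g^{ij} R_{ij} = (1)(1) + (1/sin(θ)^2)(sin(θ)^2) = 2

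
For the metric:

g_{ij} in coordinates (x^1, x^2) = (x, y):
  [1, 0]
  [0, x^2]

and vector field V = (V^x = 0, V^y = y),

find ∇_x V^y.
Non-zero Christoffel symbols:
Γ^x_{y y} = -x
Γ^y_{x y} = 1/x
∇_x V^y = ∂_x V^y + Γ^y_{x j} V^j
  = (0) + (0)(0) + (1/x)(y)
  = y/x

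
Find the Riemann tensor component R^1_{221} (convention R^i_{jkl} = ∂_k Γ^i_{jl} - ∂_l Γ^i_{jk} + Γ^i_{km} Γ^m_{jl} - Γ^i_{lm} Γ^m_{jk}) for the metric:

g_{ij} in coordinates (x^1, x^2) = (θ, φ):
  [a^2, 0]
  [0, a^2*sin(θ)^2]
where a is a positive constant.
Non-zero Christoffel symbols (Γ^k_{ij} = Γ^k_{ji}):
Γ^θ_{φ φ} = -sin(2*θ)/2
Γ^φ_{θ φ} = 1/tan(θ)
R^θ_{φ φ θ} = ∂_φ Γ^θ_{φ θ} - ∂_θ Γ^θ_{φ φ} + Γ^θ_{φ m} Γ^m_{φ θ} - Γ^θ_{θ m} Γ^m_{φ φ}
  = (0) - (-cos(2*θ)) + (-cos(θ)^2) - (0) = -sin(θ)^2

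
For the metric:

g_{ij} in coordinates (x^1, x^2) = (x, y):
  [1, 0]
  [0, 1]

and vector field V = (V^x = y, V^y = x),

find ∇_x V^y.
All Christoffel symbols are zero.
∇_x V^y = ∂_x V^y + Γ^y_{x j} V^j
  = (1) + (0)(y) + (0)(x)
  = 1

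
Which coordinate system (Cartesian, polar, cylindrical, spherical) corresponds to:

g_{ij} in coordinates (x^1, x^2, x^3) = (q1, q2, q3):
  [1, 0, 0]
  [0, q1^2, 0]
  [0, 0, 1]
The line element ds^2 = dq1^2 + q1^2 dq2^2 + dq3^2 is dr^2 + r^2 dθ^2 + dz^2 with q1 = r, q2 = θ, q3 = z.
cylindrical coordinates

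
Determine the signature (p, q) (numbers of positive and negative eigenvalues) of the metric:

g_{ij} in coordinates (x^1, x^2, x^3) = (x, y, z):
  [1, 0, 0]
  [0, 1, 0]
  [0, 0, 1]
The metric is diagonal, so its eigenvalues are the diagonal entries: 1, 1, 1 (at a generic point, where coordinate-dependent entries are positive).
3 positive, 0 negative.
(3, 0) - Riemannian (positive definite)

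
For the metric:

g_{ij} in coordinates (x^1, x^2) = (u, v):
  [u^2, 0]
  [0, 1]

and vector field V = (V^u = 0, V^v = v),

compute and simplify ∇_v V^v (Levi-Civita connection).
Non-zero Christoffel symbols:
Γ^u_{u u} = 1/u
∇_v V^v = ∂_v V^v + Γ^v_{v j} V^j
  = (1) + (0)(0) + (0)(v)
  = 1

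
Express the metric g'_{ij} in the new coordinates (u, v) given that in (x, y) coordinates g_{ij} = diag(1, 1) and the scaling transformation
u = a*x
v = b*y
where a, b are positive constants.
Invert the transformation: x = u/a, y = v/b
g'_{ij} = (∂x^k/∂x'^i)(∂x^l/∂x'^j) g_{kl}; with g_{kl} = δ_{kl} this is Σ_k (∂x^k/∂x'^i)(∂x^k/∂x'^j).
Jacobian: ∂x/∂u = 1/a, ∂x/∂v = 0, ∂y/∂u = 0, ∂y/∂v = 1/b
g'_{uu} = (1/a)(1/a) + (0)(0) = 1/a^2
g'_{uv} = (1/a)(0) + (0)(1/b) = 0
g'_{vv} = (0)(0) + (1/b)(1/b) = 1/b^2
g'_{ij} = diag(1/a^2, 1/b^2)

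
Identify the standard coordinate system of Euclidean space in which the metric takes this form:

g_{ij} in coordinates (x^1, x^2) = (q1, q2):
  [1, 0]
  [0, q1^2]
The line element ds^2 = dq1^2 + q1^2 dq2^2 is dr^2 + r^2 dθ^2 with q1 = r, q2 = θ.
polar coordinates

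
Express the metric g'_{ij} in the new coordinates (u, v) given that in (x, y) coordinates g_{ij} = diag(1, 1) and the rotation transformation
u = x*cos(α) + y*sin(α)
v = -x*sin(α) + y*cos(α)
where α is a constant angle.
Invert the transformation: x = u*cos(α) - v*sin(α), y = u*sin(α) + v*cos(α)
g'_{ij} = (∂x^k/∂x'^i)(∂x^l/∂x'^j) g_{kl}; with g_{kl} = δ_{kl} this is Σ_k (∂x^k/∂x'^i)(∂x^k/∂x'^j).
Jacobian: ∂x/∂u = cos(α), ∂x/∂v = -sin(α), ∂y/∂u = sin(α), ∂y/∂v = cos(α)
g'_{uu} = (cos(α))(cos(α)) + (sin(α))(sin(α)) = 1
g'_{uv} = (cos(α))(-sin(α)) + (sin(α))(cos(α)) = 0
g'_{vv} = (-sin(α))(-sin(α)) + (cos(α))(cos(α)) = 1
g'_{ij} = diag(1, 1)
The Euclidean metric is invariant under rotations.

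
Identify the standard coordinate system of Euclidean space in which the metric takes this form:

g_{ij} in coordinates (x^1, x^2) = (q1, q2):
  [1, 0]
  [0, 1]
All components are constant and the metric is the identity, i.e. orthonormal rectilinear coordinates.
Cartesian (2D) coordinates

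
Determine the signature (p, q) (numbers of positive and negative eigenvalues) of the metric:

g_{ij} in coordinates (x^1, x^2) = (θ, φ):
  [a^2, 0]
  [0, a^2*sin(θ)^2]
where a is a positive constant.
The metric is diagonal, so its eigenvalues are the diagonal entries: a^2, a^2*sin(θ)^2 (at a generic point, where coordinate-dependent entries are positive).
2 positive, 0 negative.
(2, 0) - Riemannian (positive definite)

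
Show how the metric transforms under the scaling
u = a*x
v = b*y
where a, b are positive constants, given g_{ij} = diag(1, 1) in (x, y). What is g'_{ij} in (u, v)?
Invert the transformation: x = u/a, y = v/b
g'_{ij} = (∂x^k/∂x'^i)(∂x^l/∂x'^j) g_{kl}; with g_{kl} = δ_{kl} this is Σ_k (∂x^k/∂x'^i)(∂x^k/∂x'^j).
Jacobian: ∂x/∂u = 1/a, ∂x/∂v = 0, ∂y/∂u = 0, ∂y/∂v = 1/b
g'_{uu} = (1/a)(1/a) + (0)(0) = 1/a^2
g'_{uv} = (1/a)(0) + (0)(1/b) = 0
g'_{vv} = (0)(0) + (1/b)(1/b) = 1/b^2
g'_{ij} = diag(1/a^2, 1/b^2)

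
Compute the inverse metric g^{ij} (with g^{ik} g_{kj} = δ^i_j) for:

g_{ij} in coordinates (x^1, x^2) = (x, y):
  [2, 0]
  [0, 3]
The metric is diagonal, so g^{ij} is diagonal with entries 1/g_{ii}: diag(1/2, 1/3).
g^{ij}:
  [1/2, 0]
  [0, 1/3]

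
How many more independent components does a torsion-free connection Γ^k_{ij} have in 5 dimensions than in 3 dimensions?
Independent components in n dimensions: n × n(n+1)/2 = n^2(n+1)/2.
5D: 5 × 15 = 75
3D: 3 × 6 = 18
Difference = 75 - 18 = 57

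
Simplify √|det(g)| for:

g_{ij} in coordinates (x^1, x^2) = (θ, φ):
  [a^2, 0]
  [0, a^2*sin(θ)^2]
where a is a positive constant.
det(g) = a^4*sin(θ)^2
√|det(g)| = a^2*sin(θ) (taking 0 < θ < π so that |sin(θ)| = sin(θ))
Volume element: dV = a^2*sin(θ) dθ dφ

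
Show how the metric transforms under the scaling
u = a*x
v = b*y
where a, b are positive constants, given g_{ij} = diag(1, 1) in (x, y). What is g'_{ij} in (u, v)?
Invert the transformation: x = u/a, y = v/b
g'_{ij} = (∂x^k/∂x'^i)(∂x^l/∂x'^j) g_{kl}; with g_{kl} = δ_{kl} this is Σ_k (∂x^k/∂x'^i)(∂x^k/∂x'^j).
Jacobian: ∂x/∂u = 1/a, ∂x/∂v = 0, ∂y/∂u = 0, ∂y/∂v = 1/b
g'_{uu} = (1/a)(1/a) + (0)(0) = 1/a^2
g'_{uv} = (1/a)(0) + (0)(1/b) = 0
g'_{vv} = (0)(0) + (1/b)(1/b) = 1/b^2
g'_{ij} = diag(1/a^2, 1/b^2)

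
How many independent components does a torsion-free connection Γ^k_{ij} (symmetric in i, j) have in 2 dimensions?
Γ^k_{ij} has n choices for the upper index and n(n+1)/2 independent symmetric lower index pairs.
Total = 2 × 2×3/2 = 2 × 3 = 6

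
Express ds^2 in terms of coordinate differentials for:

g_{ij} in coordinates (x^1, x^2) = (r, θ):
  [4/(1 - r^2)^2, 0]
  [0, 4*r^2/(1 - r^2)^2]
ds^2 = g_{ij} dx^i dx^j; only the non-zero components contribute.
ds^2 = (4/(1 - r^2)^2) dr^2 + (4*r^2/(1 - r^2)^2) dθ^2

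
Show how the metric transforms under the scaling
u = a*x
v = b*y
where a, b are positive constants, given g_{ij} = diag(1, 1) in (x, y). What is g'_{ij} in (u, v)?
Invert the transformation: x = u/a, y = v/b
g'_{ij} = (∂x^k/∂x'^i)(∂x^l/∂x'^j) g_{kl}; with g_{kl} = δ_{kl} this is Σ_k (∂x^k/∂x'^i)(∂x^k/∂x'^j).
Jacobian: ∂x/∂u = 1/a, ∂x/∂v = 0, ∂y/∂u = 0, ∂y/∂v = 1/b
g'_{uu} = (1/a)(1/a) + (0)(0) = 1/a^2
g'_{uv} = (1/a)(0) + (0)(1/b) = 0
g'_{vv} = (0)(0) + (1/b)(1/b) = 1/b^2
g'_{ij} = diag(1/a^2, 1/b^2)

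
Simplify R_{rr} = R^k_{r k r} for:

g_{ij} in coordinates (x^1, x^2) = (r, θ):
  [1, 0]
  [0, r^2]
Non-zero Christoffel symbols (Γ^k_{ij} = Γ^k_{ji}):
Γ^r_{θ θ} = -r
Γ^θ_{r θ} = 1/r
R^r_{r r r} = 0 (a repeated index in an antisymmetric pair)
R^θ_{r θ r} = ∂_θ Γ^θ_{r r} - ∂_r Γ^θ_{r θ} + Γ^θ_{θ m} Γ^m_{r r} - Γ^θ_{r m} Γ^m_{r θ}
  = (0) - (-1/r^2) + (0) - (1/r^2) = 0
R_{rr} = R^r_{r r r} + R^θ_{r θ r} = (0) + (0) = 0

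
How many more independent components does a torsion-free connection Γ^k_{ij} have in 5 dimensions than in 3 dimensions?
Independent components in n dimensions: n × n(n+1)/2 = n^2(n+1)/2.
5D: 5 × 15 = 75
3D: 3 × 6 = 18
Difference = 75 - 18 = 57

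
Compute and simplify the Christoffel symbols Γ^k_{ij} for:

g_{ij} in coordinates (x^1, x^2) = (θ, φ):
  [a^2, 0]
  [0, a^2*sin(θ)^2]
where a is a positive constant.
Using Γ^k_{ij} = (1/2) g^{km} (∂_i g_{mj} + ∂_j g_{mi} - ∂_m g_{ij}); the metric is diagonal, so only the m = k term contributes.
Non-zero symbols (using the symmetry Γ^k_{ij} = Γ^k_{ji}):
Γ^θ_{φ φ} = (1/2) g^{θθ} (∂_φ g_{θφ} + ∂_φ g_{θφ} - ∂_θ g_{φφ}) = (1/2)(1/a^2)((0) + (0) - (a^2*sin(2*θ))) = -sin(2*θ)/2
Γ^φ_{θ φ} = (1/2) g^{φφ} (∂_θ g_{φφ} + ∂_φ g_{φθ} - ∂_φ g_{θφ}) = (1/2)(1/(a^2*sin(θ)^2))((a^2*sin(2*θ)) + (0) - (0)) = 1/tan(θ)
All other Christoffel symbols are zero.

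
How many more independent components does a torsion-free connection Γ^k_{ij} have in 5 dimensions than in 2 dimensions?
Independent components in n dimensions: n × n(n+1)/2 = n^2(n+1)/2.
5D: 5 × 15 = 75
2D: 2 × 3 = 6
Difference = 75 - 6 = 69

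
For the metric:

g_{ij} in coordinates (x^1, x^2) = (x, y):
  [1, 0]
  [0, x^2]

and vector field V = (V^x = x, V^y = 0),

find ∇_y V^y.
Non-zero Christoffel symbols:
Γ^x_{y y} = -x
Γ^y_{x y} = 1/x
∇_y V^y = ∂_y V^y + Γ^y_{y j} V^j
  = (0) + (1/x)(x) + (0)(0)
  = 1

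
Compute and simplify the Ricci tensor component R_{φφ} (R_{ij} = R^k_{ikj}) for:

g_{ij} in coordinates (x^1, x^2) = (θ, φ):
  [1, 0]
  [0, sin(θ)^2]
Non-zero Christoffel symbols (Γ^k_{ij} = Γ^k_{ji}):
Γ^θ_{φ φ} = -sin(2*θ)/2
Γ^φ_{θ φ} = 1/tan(θ)
R^θ_{φ θ φ} = ∂_θ Γ^θ_{φ φ} - ∂_φ Γ^θ_{φ θ} + Γ^θ_{θ m} Γ^m_{φ φ} - Γ^θ_{φ m} Γ^m_{φ θ}
  = (-cos(2*θ)) - (0) + (0) - (-cos(θ)^2) = sin(θ)^2
R^φ_{φ φ φ} = 0 (a repeated index in an antisymmetric pair)
R_{φφ} = R^θ_{φ θ φ} + R^φ_{φ φ φ} = (sin(θ)^2) + (0) = sin(θ)^2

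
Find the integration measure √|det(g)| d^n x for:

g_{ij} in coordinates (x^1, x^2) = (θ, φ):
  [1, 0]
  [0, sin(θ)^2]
det(g) = sin(θ)^2
√|det(g)| = sin(θ) (taking 0 < θ < π so that |sin(θ)| = sin(θ))
Volume element: dV = sin(θ) dθ dφ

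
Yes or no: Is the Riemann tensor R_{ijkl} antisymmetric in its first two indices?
R_{ijkl} = -R_{jikl} (follows from metric compatibility).
Yes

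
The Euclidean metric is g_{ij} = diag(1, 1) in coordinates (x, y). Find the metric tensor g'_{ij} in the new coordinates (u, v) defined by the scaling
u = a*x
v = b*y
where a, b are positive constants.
Invert the transformation: x = u/a, y = v/b
g'_{ij} = (∂x^k/∂x'^i)(∂x^l/∂x'^j) g_{kl}; with g_{kl} = δ_{kl} this is Σ_k (∂x^k/∂x'^i)(∂x^k/∂x'^j).
Jacobian: ∂x/∂u = 1/a, ∂x/∂v = 0, ∂y/∂u = 0, ∂y/∂v = 1/b
g'_{uu} = (1/a)(1/a) + (0)(0) = 1/a^2
g'_{uv} = (1/a)(0) + (0)(1/b) = 0
g'_{vv} = (0)(0) + (1/b)(1/b) = 1/b^2
g'_{ij} = diag(1/a^2, 1/b^2)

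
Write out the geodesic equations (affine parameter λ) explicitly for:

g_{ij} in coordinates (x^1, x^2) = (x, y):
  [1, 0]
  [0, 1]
Geodesic equation: d^2x^k/dλ^2 + Γ^k_{ij} (dx^i/dλ)(dx^j/dλ) = 0.
All Christoffel symbols vanish, so the geodesics are straight lines:
d^2x/dλ^2 = 0
d^2y/dλ^2 = 0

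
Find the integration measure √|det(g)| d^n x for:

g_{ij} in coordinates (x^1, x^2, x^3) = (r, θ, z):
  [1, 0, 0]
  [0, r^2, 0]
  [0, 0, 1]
det(g) = r^2
√|det(g)| = r
Volume element: dV = r dr dθ dz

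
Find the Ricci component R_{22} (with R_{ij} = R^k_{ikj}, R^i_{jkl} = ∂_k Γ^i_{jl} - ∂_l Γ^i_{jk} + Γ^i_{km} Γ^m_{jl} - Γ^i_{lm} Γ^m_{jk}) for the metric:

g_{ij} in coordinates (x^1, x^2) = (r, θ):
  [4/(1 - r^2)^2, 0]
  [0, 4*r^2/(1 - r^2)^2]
Non-zero Christoffel symbols (Γ^k_{ij} = Γ^k_{ji}):
Γ^r_{r r} = 2*r/(1 - r^2)
Γ^r_{θ θ} = (r^3 + r)/(r^2 - 1)
Γ^θ_{r θ} = (-r^2 - 1)/(r^3 - r)
R^r_{θ r θ} = ∂_r Γ^r_{θ θ} - ∂_θ Γ^r_{θ r} + Γ^r_{r m} Γ^m_{θ θ} - Γ^r_{θ m} Γ^m_{θ r}
  = ((r^4 - 4*r^2 - 1)/(r^2 - 1)^2) - (0) + (-2*r^2*(r^2 + 1)/(r^2 - 1)^2) - (-(r^2 + 1)^2/(r^2 - 1)^2) = -4*r^2/(r^2 - 1)^2
R^θ_{θ θ θ} = 0 (a repeated index in an antisymmetric pair)
R_{θθ} = R^r_{θ r θ} + R^θ_{θ θ θ} = (-4*r^2/(r^2 - 1)^2) + (0) = -4*r^2/(r^2 - 1)^2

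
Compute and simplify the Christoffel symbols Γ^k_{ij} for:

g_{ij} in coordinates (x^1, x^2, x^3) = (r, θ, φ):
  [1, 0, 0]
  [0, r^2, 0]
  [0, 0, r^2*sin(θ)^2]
Using Γ^k_{ij} = (1/2) g^{km} (∂_i g_{mj} + ∂_j g_{mi} - ∂_m g_{ij}); the metric is diagonal, so only the m = k term contributes.
Non-zero symbols (using the symmetry Γ^k_{ij} = Γ^k_{ji}):
Γ^r_{θ θ} = (1/2) g^{rr} (∂_θ g_{rθ} + ∂_θ g_{rθ} - ∂_r g_{θθ}) = (1/2)(1)((0) + (0) - (2*r)) = -r
Γ^r_{φ φ} = (1/2) g^{rr} (∂_φ g_{rφ} + ∂_φ g_{rφ} - ∂_r g_{φφ}) = (1/2)(1)((0) + (0) - (2*r*sin(θ)^2)) = -r*sin(θ)^2
Γ^θ_{r θ} = (1/2) g^{θθ} (∂_r g_{θθ} + ∂_θ g_{θr} - ∂_θ g_{rθ}) = (1/2)(1/r^2)((2*r) + (0) - (0)) = 1/r
Γ^θ_{φ φ} = (1/2) g^{θθ} (∂_φ g_{θφ} + ∂_φ g_{θφ} - ∂_θ g_{φφ}) = (1/2)(1/r^2)((0) + (0) - (r^2*sin(2*θ))) = -sin(2*θ)/2
Γ^φ_{r φ} = (1/2) g^{φφ} (∂_r g_{φφ} + ∂_φ g_{φr} - ∂_φ g_{rφ}) = (1/2)(1/(r^2*sin(θ)^2))((2*r*sin(θ)^2) + (0) - (0)) = 1/r
Γ^φ_{θ φ} = (1/2) g^{φφ} (∂_θ g_{φφ} + ∂_φ g_{φθ} - ∂_φ g_{θφ}) = (1/2)(1/(r^2*sin(θ)^2))((r^2*sin(2*θ)) + (0) - (0)) = 1/tan(θ)
All other Christoffel symbols are zero.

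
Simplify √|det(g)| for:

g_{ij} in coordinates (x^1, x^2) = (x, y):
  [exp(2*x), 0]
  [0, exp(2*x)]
det(g) = exp(4*x)
√|det(g)| = exp(2*x)
Volume element: dV = exp(2*x) dx dy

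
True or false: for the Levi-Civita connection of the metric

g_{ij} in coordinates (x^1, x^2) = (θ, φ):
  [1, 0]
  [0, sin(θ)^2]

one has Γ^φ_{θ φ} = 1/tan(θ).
Γ^φ_{θ φ} = (1/2) g^{φφ} (∂_θ g_{φφ} + ∂_φ g_{φθ} - ∂_φ g_{θφ}) = (1/2)(1/sin(θ)^2)((sin(2*θ)) + (0) - (0)) = 1/tan(θ)
This equals the proposed value 1/tan(θ).
True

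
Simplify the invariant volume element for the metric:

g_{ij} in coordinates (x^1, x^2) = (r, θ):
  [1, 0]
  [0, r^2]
det(g) = r^2
√|det(g)| = r
Volume element: dV = r dr dθ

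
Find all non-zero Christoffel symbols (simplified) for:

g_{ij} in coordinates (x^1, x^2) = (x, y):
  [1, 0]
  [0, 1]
Using Γ^k_{ij} = (1/2) g^{km} (∂_i g_{mj} + ∂_j g_{mi} - ∂_m g_{ij}); the metric is diagonal, so only the m = k term contributes.
Every metric component is constant, so all ∂_m g_{ij} = 0 and every Christoffel symbol vanishes.
All Christoffel symbols are zero.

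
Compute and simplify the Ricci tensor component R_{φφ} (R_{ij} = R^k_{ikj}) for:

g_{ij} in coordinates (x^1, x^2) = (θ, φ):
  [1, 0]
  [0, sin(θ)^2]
Non-zero Christoffel symbols (Γ^k_{ij} = Γ^k_{ji}):
Γ^θ_{φ φ} = -sin(2*θ)/2
Γ^φ_{θ φ} = 1/tan(θ)
R^θ_{φ θ φ} = ∂_θ Γ^θ_{φ φ} - ∂_φ Γ^θ_{φ θ} + Γ^θ_{θ m} Γ^m_{φ φ} - Γ^θ_{φ m} Γ^m_{φ θ}
  = (-cos(2*θ)) - (0) + (0) - (-cos(θ)^2) = sin(θ)^2
R^φ_{φ φ φ} = 0 (a repeated index in an antisymmetric pair)
R_{φφ} = R^θ_{φ θ φ} + R^φ_{φ φ φ} = (sin(θ)^2) + (0) = sin(θ)^2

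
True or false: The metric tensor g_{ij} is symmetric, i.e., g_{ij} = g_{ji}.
By definition the metric is a symmetric bilinear form, g_{ij} = g_{ji}.
True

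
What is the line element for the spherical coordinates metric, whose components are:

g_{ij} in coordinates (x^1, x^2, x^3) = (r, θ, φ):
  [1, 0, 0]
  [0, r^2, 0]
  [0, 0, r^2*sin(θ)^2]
ds^2 = g_{ij} dx^i dx^j; only the non-zero components contribute.
ds^2 = dr^2 + r^2 dθ^2 + r^2*sin(θ)^2 dφ^2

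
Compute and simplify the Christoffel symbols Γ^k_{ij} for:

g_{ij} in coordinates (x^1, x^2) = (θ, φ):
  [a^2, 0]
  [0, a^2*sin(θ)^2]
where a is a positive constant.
Using Γ^k_{ij} = (1/2) g^{km} (∂_i g_{mj} + ∂_j g_{mi} - ∂_m g_{ij}); the metric is diagonal, so only the m = k term contributes.
Non-zero symbols (using the symmetry Γ^k_{ij} = Γ^k_{ji}):
Γ^θ_{φ φ} = (1/2) g^{θθ} (∂_φ g_{θφ} + ∂_φ g_{θφ} - ∂_θ g_{φφ}) = (1/2)(1/a^2)((0) + (0) - (a^2*sin(2*θ))) = -sin(2*θ)/2
Γ^φ_{θ φ} = (1/2) g^{φφ} (∂_θ g_{φφ} + ∂_φ g_{φθ} - ∂_φ g_{θφ}) = (1/2)(1/(a^2*sin(θ)^2))((a^2*sin(2*θ)) + (0) - (0)) = 1/tan(θ)
All other Christoffel symbols are zero.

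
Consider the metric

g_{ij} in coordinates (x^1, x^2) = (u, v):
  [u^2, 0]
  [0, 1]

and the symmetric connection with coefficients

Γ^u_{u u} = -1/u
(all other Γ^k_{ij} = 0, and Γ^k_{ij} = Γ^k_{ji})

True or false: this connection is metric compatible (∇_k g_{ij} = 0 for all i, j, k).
Using ∇_k g_{ij} = ∂_k g_{ij} - Γ^m_{ki} g_{mj} - Γ^m_{kj} g_{im}:
∇_u g_{uu} = (2*u) - (-u) - (-u) = 4*u ≠ 0
So the connection is not metric compatible (it is not the Levi-Civita connection).
False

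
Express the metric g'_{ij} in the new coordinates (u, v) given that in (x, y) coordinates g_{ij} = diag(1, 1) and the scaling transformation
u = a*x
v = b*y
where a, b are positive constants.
Invert the transformation: x = u/a, y = v/b
g'_{ij} = (∂x^k/∂x'^i)(∂x^l/∂x'^j) g_{kl}; with g_{kl} = δ_{kl} this is Σ_k (∂x^k/∂x'^i)(∂x^k/∂x'^j).
Jacobian: ∂x/∂u = 1/a, ∂x/∂v = 0, ∂y/∂u = 0, ∂y/∂v = 1/b
g'_{uu} = (1/a)(1/a) + (0)(0) = 1/a^2
g'_{uv} = (1/a)(0) + (0)(1/b) = 0
g'_{vv} = (0)(0) + (1/b)(1/b) = 1/b^2
g'_{ij} = diag(1/a^2, 1/b^2)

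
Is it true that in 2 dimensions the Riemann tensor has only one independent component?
The number of independent components is n^2(n^2-1)/12 = 4·3/12 = 1 for n = 2 (e.g. R_{1212}).
Yes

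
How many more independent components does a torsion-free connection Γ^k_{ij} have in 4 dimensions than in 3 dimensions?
Independent components in n dimensions: n × n(n+1)/2 = n^2(n+1)/2.
4D: 4 × 10 = 40
3D: 3 × 6 = 18
Difference = 40 - 18 = 22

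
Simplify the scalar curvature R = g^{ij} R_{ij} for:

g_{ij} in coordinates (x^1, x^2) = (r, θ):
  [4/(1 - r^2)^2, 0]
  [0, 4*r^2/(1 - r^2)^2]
Non-zero Christoffel symbols (Γ^k_{ij} = Γ^k_{ji}):
Γ^r_{r r} = 2*r/(1 - r^2)
Γ^r_{θ θ} = (r^3 + r)/(r^2 - 1)
Γ^θ_{r θ} = (-r^2 - 1)/(r^3 - r)
Ricci tensor (R_{ij} = R^k_{ikj}): R_{rr} = -4/(r^2 - 1)^2, R_{rθ} = 0, R_{θθ} = -4*r^2/(r^2 - 1)^2
Inverse metric: g^{rr} = (1 - r^2)^2/4, g^{θθ} = (1 - r^2)^2/(4*r^2)
R = g^{ij} R_{ij} = ((1 - r^2)^2/4)(-4/(r^2 - 1)^2) + ((1 - r^2)^2/(4*r^2))(-4*r^2/(r^2 - 1)^2) = -2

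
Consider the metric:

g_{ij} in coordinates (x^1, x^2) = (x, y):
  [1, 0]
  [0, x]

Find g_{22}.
With x^1 = x, x^2 = y, g_{22} = g_{yy} is the row-2, column-2 entry of the matrix.
g_{22} = x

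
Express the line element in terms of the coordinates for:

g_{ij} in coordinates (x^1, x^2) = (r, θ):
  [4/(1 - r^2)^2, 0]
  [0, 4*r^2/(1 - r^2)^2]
ds^2 = g_{ij} dx^i dx^j; only the non-zero components contribute.
ds^2 = (4/(1 - r^2)^2) dr^2 + (4*r^2/(1 - r^2)^2) dθ^2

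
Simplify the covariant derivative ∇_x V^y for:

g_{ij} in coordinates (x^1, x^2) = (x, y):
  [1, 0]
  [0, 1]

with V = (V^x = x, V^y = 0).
All Christoffel symbols are zero.
∇_x V^y = ∂_x V^y + Γ^y_{x j} V^j
  = (0) + (0)(x) + (0)(0)
  = 0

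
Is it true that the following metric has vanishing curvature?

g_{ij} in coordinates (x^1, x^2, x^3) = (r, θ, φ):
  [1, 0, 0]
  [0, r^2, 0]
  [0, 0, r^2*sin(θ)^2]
Non-zero Christoffel symbols:
Γ^r_{θ θ} = -r
Γ^r_{φ φ} = -r*sin(θ)^2
Γ^θ_{r θ} = 1/r
Γ^θ_{φ φ} = -sin(2*θ)/2
Γ^φ_{r φ} = 1/r
Γ^φ_{θ φ} = 1/tan(θ)
Ricci tensor: R_{rr} = 0, R_{rθ} = 0, R_{rφ} = 0, R_{θθ} = 0, R_{θφ} = 0, R_{φφ} = 0
All R_{ij} vanish; in 3 dimensions the Riemann tensor is fully determined by the Ricci tensor, so R^i_{jkl} = 0: the metric is flat (curvilinear coordinates on flat space).
Yes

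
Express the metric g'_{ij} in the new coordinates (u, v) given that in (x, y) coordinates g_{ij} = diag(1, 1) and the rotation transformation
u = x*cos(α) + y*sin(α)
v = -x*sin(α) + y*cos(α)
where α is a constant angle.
Invert the transformation: x = u*cos(α) - v*sin(α), y = u*sin(α) + v*cos(α)
g'_{ij} = (∂x^k/∂x'^i)(∂x^l/∂x'^j) g_{kl}; with g_{kl} = δ_{kl} this is Σ_k (∂x^k/∂x'^i)(∂x^k/∂x'^j).
Jacobian: ∂x/∂u = cos(α), ∂x/∂v = -sin(α), ∂y/∂u = sin(α), ∂y/∂v = cos(α)
g'_{uu} = (cos(α))(cos(α)) + (sin(α))(sin(α)) = 1
g'_{uv} = (cos(α))(-sin(α)) + (sin(α))(cos(α)) = 0
g'_{vv} = (-sin(α))(-sin(α)) + (cos(α))(cos(α)) = 1
g'_{ij} = diag(1, 1)
The Euclidean metric is invariant under rotations.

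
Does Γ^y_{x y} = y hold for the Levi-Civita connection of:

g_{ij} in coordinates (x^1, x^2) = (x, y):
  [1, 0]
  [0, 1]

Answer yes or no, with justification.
Γ^y_{x y} = (1/2) g^{yy} (∂_x g_{yy} + ∂_y g_{yx} - ∂_y g_{xy}) = (1/2)(1)((0) + (0) - (0)) = 0
This differs from the proposed value y.
No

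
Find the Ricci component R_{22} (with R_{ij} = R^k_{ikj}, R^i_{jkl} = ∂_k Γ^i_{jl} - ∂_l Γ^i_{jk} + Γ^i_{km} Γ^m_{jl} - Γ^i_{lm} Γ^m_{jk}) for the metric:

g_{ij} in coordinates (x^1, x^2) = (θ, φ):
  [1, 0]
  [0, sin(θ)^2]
Non-zero Christoffel symbols (Γ^k_{ij} = Γ^k_{ji}):
Γ^θ_{φ φ} = -sin(2*θ)/2
Γ^φ_{θ φ} = 1/tan(θ)
R^θ_{φ θ φ} = ∂_θ Γ^θ_{φ φ} - ∂_φ Γ^θ_{φ θ} + Γ^θ_{θ m} Γ^m_{φ φ} - Γ^θ_{φ m} Γ^m_{φ θ}
  = (-cos(2*θ)) - (0) + (0) - (-cos(θ)^2) = sin(θ)^2
R^φ_{φ φ φ} = 0 (a repeated index in an antisymmetric pair)
R_{φφ} = R^θ_{φ θ φ} + R^φ_{φ φ φ} = (sin(θ)^2) + (0) = sin(θ)^2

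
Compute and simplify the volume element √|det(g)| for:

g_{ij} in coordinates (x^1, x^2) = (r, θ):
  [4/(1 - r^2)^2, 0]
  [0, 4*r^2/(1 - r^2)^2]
det(g) = 16*r^2/(1 - r^2)^4
√|det(g)| = 4*r/(r^2 - 1)^2
Volume element: dV = 4*r/(r^2 - 1)^2 dr dθ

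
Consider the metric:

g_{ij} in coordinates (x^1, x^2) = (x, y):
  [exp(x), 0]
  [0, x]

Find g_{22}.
With x^1 = x, x^2 = y, g_{22} = g_{yy} is the row-2, column-2 entry of the matrix.
g_{22} = x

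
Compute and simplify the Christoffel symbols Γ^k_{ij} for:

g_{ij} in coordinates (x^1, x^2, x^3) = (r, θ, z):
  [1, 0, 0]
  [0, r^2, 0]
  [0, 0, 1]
Using Γ^k_{ij} = (1/2) g^{km} (∂_i g_{mj} + ∂_j g_{mi} - ∂_m g_{ij}); the metric is diagonal, so only the m = k term contributes.
Non-zero symbols (using the symmetry Γ^k_{ij} = Γ^k_{ji}):
Γ^r_{θ θ} = (1/2) g^{rr} (∂_θ g_{rθ} + ∂_θ g_{rθ} - ∂_r g_{θθ}) = (1/2)(1)((0) + (0) - (2*r)) = -r
Γ^θ_{r θ} = (1/2) g^{θθ} (∂_r g_{θθ} + ∂_θ g_{θr} - ∂_θ g_{rθ}) = (1/2)(1/r^2)((2*r) + (0) - (0)) = 1/r
All other Christoffel symbols are zero.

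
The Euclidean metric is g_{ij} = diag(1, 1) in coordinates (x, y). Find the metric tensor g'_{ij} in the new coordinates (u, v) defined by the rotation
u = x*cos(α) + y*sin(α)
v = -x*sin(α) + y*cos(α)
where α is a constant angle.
Invert the transformation: x = u*cos(α) - v*sin(α), y = u*sin(α) + v*cos(α)
g'_{ij} = (∂x^k/∂x'^i)(∂x^l/∂x'^j) g_{kl}; with g_{kl} = δ_{kl} this is Σ_k (∂x^k/∂x'^i)(∂x^k/∂x'^j).
Jacobian: ∂x/∂u = cos(α), ∂x/∂v = -sin(α), ∂y/∂u = sin(α), ∂y/∂v = cos(α)
g'_{uu} = (cos(α))(cos(α)) + (sin(α))(sin(α)) = 1
g'_{uv} = (cos(α))(-sin(α)) + (sin(α))(cos(α)) = 0
g'_{vv} = (-sin(α))(-sin(α)) + (cos(α))(cos(α)) = 1
g'_{ij} = diag(1, 1)
The Euclidean metric is invariant under rotations.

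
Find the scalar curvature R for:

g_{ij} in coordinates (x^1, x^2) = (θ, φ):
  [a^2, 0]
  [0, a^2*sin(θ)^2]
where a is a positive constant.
Non-zero Christoffel symbols (Γ^k_{ij} = Γ^k_{ji}):
Γ^θ_{φ φ} = -sin(2*θ)/2
Γ^φ_{θ φ} = 1/tan(θ)
Ricci tensor (R_{ij} = R^k_{ikj}): R_{θθ} = 1, R_{θφ} = 0, R_{φφ} = sin(θ)^2
Inverse metric: g^{θθ} = 1/a^2, g^{φφ} = 1/(a^2*sin(θ)^2)
R = g^{ij} R_{ij} = (1/a^2)(1) + (1/(a^2*sin(θ)^2))(sin(θ)^2) = 2/a^2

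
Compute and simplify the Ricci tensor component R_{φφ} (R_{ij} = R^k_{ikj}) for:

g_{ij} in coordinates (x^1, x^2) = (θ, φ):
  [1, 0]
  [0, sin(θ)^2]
Non-zero Christoffel symbols (Γ^k_{ij} = Γ^k_{ji}):
Γ^θ_{φ φ} = -sin(2*θ)/2
Γ^φ_{θ φ} = 1/tan(θ)
R^θ_{φ θ φ} = ∂_θ Γ^θ_{φ φ} - ∂_φ Γ^θ_{φ θ} + Γ^θ_{θ m} Γ^m_{φ φ} - Γ^θ_{φ m} Γ^m_{φ θ}
  = (-cos(2*θ)) - (0) + (0) - (-cos(θ)^2) = sin(θ)^2
R^φ_{φ φ φ} = 0 (a repeated index in an antisymmetric pair)
R_{φφ} = R^θ_{φ θ φ} + R^φ_{φ φ φ} = (sin(θ)^2) + (0) = sin(θ)^2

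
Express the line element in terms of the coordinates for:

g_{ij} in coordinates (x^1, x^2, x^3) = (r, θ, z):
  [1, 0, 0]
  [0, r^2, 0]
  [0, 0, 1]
ds^2 = g_{ij} dx^i dx^j; only the non-zero components contribute.
ds^2 = dr^2 + r^2 dθ^2 + dz^2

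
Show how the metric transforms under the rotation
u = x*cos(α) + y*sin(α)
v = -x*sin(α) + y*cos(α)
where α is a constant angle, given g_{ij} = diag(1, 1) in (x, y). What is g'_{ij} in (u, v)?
Invert the transformation: x = u*cos(α) - v*sin(α), y = u*sin(α) + v*cos(α)
g'_{ij} = (∂x^k/∂x'^i)(∂x^l/∂x'^j) g_{kl}; with g_{kl} = δ_{kl} this is Σ_k (∂x^k/∂x'^i)(∂x^k/∂x'^j).
Jacobian: ∂x/∂u = cos(α), ∂x/∂v = -sin(α), ∂y/∂u = sin(α), ∂y/∂v = cos(α)
g'_{uu} = (cos(α))(cos(α)) + (sin(α))(sin(α)) = 1
g'_{uv} = (cos(α))(-sin(α)) + (sin(α))(cos(α)) = 0
g'_{vv} = (-sin(α))(-sin(α)) + (cos(α))(cos(α)) = 1
g'_{ij} = diag(1, 1)
The Euclidean metric is invariant under rotations.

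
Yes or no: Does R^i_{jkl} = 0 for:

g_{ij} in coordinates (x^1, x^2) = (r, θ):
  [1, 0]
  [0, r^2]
Non-zero Christoffel symbols:
Γ^r_{θ θ} = -r
Γ^θ_{r θ} = 1/r
Ricci tensor: R_{rr} = 0, R_{rθ} = 0, R_{θθ} = 0
All R_{ij} vanish; in 2 dimensions the Riemann tensor is fully determined by the Ricci tensor, so R^i_{jkl} = 0: the metric is flat (curvilinear coordinates on flat space).
Yes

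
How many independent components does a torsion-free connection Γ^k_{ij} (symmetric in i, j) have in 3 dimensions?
Γ^k_{ij} has n choices for the upper index and n(n+1)/2 independent symmetric lower index pairs.
Total = 3 × 3×4/2 = 3 × 6 = 18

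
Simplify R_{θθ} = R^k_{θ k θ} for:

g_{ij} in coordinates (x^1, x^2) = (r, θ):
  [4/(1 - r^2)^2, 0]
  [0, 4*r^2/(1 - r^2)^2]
Non-zero Christoffel symbols (Γ^k_{ij} = Γ^k_{ji}):
Γ^r_{r r} = 2*r/(1 - r^2)
Γ^r_{θ θ} = (r^3 + r)/(r^2 - 1)
Γ^θ_{r θ} = (-r^2 - 1)/(r^3 - r)
R^r_{θ r θ} = ∂_r Γ^r_{θ θ} - ∂_θ Γ^r_{θ r} + Γ^r_{r m} Γ^m_{θ θ} - Γ^r_{θ m} Γ^m_{θ r}
  = ((r^4 - 4*r^2 - 1)/(r^2 - 1)^2) - (0) + (-2*r^2*(r^2 + 1)/(r^2 - 1)^2) - (-(r^2 + 1)^2/(r^2 - 1)^2) = -4*r^2/(r^2 - 1)^2
R^θ_{θ θ θ} = 0 (a repeated index in an antisymmetric pair)
R_{θθ} = R^r_{θ r θ} + R^θ_{θ θ θ} = (-4*r^2/(r^2 - 1)^2) + (0) = -4*r^2/(r^2 - 1)^2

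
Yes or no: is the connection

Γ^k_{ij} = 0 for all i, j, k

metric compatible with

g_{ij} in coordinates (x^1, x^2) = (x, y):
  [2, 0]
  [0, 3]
Using ∇_k g_{ij} = ∂_k g_{ij} - Γ^m_{ki} g_{mj} - Γ^m_{kj} g_{im}:
e.g. ∇_y g_{xx} = (0) - (0) - (0) = 0
Every component ∇_k g_{ij} vanishes: the connection is metric compatible.
Yes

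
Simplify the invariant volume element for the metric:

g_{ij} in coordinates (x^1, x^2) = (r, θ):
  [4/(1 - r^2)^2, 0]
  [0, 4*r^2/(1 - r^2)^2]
det(g) = 16*r^2/(1 - r^2)^4
√|det(g)| = 4*r/(r^2 - 1)^2
Volume element: dV = 4*r/(r^2 - 1)^2 dr dθ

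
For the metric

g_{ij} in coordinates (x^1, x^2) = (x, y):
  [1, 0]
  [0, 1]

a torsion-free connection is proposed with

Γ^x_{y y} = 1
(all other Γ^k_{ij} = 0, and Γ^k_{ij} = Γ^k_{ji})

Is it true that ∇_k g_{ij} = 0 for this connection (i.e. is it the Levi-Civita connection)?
Using ∇_k g_{ij} = ∂_k g_{ij} - Γ^m_{ki} g_{mj} - Γ^m_{kj} g_{im}:
∇_y g_{xy} = (0) - (0) - (1) = -1 ≠ 0
So the connection is not metric compatible (it is not the Levi-Civita connection).
No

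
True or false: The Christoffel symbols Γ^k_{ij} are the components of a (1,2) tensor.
Under a change of coordinates Γ picks up an inhomogeneous term ∂²x/∂x'∂x'; e.g. Γ = 0 in Cartesian coordinates but Γ^r_{θθ} = -r in polar coordinates on the same flat plane.
False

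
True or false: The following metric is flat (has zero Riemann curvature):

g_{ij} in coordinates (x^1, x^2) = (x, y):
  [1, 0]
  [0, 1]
All metric components are constant, so every Christoffel symbol vanishes and R^i_{jkl} = 0.
True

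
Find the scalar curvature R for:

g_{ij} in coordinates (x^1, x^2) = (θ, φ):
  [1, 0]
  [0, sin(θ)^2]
Non-zero Christoffel symbols (Γ^k_{ij} = Γ^k_{ji}):
Γ^θ_{φ φ} = -sin(2*θ)/2
Γ^φ_{θ φ} = 1/tan(θ)
Ricci tensor (R_{ij} = R^k_{ikj}): R_{θθ} = 1, R_{θφ} = 0, R_{φφ} = sin(θ)^2
Inverse metric: g^{θθ} = 1, g^{φφ} = 1/sin(θ)^2
R = g^{ij} R_{ij} = (1)(1) + (1/sin(θ)^2)(sin(θ)^2) = 2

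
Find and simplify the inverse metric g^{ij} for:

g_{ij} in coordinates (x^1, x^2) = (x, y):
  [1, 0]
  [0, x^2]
The metric is diagonal, so g^{ij} is diagonal with entries 1/g_{ii}: diag(1, 1/(x^2)).
g^{ij}:
  [1, 0]
  [0, 1/x^2]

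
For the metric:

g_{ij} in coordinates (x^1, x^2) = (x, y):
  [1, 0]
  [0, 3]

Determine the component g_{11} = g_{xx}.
With x^1 = x, x^2 = y, g_{11} = g_{xx} is the row-1, column-1 entry of the matrix.
g_{11} = 1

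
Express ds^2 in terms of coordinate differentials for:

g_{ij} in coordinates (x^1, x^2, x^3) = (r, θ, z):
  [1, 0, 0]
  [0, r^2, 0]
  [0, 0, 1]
ds^2 = g_{ij} dx^i dx^j; only the non-zero components contribute.
ds^2 = dr^2 + r^2 dθ^2 + dz^2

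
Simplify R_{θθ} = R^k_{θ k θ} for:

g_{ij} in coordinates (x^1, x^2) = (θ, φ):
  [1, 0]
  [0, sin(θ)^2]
Non-zero Christoffel symbols (Γ^k_{ij} = Γ^k_{ji}):
Γ^θ_{φ φ} = -sin(2*θ)/2
Γ^φ_{θ φ} = 1/tan(θ)
R^θ_{θ θ θ} = 0 (a repeated index in an antisymmetric pair)
R^φ_{θ φ θ} = ∂_φ Γ^φ_{θ θ} - ∂_θ Γ^φ_{θ φ} + Γ^φ_{φ m} Γ^m_{θ θ} - Γ^φ_{θ m} Γ^m_{θ φ}
  = (0) - (-1/sin(θ)^2) + (0) - (1/tan(θ)^2) = 1
R_{θθ} = R^θ_{θ θ θ} + R^φ_{θ φ θ} = (0) + (1) = 1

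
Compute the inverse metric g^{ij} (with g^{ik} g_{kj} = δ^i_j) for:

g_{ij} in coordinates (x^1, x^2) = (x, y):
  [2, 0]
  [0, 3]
The metric is diagonal, so g^{ij} is diagonal with entries 1/g_{ii}: diag(1/2, 1/3).
g^{ij}:
  [1/2, 0]
  [0, 1/3]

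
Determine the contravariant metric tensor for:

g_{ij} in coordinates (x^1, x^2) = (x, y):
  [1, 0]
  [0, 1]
The metric is diagonal, so g^{ij} is diagonal with entries 1/g_{ii}: diag(1, 1).
g^{ij}:
  [1, 0]
  [0, 1]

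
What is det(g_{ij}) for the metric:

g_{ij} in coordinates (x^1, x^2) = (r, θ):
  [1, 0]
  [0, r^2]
For a 2×2 metric: det(g) = g_{11}·g_{22} - g_{12}·g_{21}
= (1)·(r^2) - (0)·(0)
= r^2 - 0
det(g) = r^2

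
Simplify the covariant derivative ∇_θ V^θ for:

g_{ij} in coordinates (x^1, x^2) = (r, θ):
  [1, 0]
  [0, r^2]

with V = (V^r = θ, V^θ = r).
Non-zero Christoffel symbols:
Γ^r_{θ θ} = -r
Γ^θ_{r θ} = 1/r
∇_θ V^θ = ∂_θ V^θ + Γ^θ_{θ j} V^j
  = (0) + (1/r)(θ) + (0)(r)
  = θ/r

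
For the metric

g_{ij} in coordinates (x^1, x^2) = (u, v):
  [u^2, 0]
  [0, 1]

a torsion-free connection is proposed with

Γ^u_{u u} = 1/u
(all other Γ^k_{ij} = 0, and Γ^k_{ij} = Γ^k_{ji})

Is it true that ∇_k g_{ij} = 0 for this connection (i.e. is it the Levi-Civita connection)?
Using ∇_k g_{ij} = ∂_k g_{ij} - Γ^m_{ki} g_{mj} - Γ^m_{kj} g_{im}:
e.g. ∇_u g_{uu} = (2*u) - (u) - (u) = 0
Every component ∇_k g_{ij} vanishes: the connection is metric compatible.
Yes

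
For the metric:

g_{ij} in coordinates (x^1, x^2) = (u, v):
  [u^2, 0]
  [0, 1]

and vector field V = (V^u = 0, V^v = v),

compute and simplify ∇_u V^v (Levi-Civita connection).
Non-zero Christoffel symbols:
Γ^u_{u u} = 1/u
∇_u V^v = ∂_u V^v + Γ^v_{u j} V^j
  = (0) + (0)(0) + (0)(v)
  = 0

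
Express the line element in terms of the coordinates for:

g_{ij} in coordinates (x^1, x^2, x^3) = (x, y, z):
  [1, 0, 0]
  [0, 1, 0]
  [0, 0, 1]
ds^2 = g_{ij} dx^i dx^j; only the non-zero components contribute.
ds^2 = dx^2 + dy^2 + dz^2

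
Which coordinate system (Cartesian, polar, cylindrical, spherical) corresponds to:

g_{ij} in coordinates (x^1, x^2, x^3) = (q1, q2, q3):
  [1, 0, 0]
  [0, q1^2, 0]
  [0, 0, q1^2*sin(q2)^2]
The line element ds^2 = dq1^2 + q1^2 dq2^2 + q1^2 sin(q2)^2 dq3^2 is dr^2 + r^2 dθ^2 + r^2 sin(θ)^2 dφ^2 with q1 = r, q2 = θ, q3 = φ.
spherical coordinates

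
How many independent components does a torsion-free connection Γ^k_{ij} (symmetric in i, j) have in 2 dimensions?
Γ^k_{ij} has n choices for the upper index and n(n+1)/2 independent symmetric lower index pairs.
Total = 2 × 2×3/2 = 2 × 3 = 6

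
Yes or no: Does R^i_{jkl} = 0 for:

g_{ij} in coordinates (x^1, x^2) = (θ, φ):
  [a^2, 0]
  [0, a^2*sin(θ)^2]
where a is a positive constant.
Non-zero Christoffel symbols:
Γ^θ_{φ φ} = -sin(2*θ)/2
Γ^φ_{θ φ} = 1/tan(θ)
Ricci tensor: R_{θθ} = 1, R_{θφ} = 0, R_{φφ} = sin(θ)^2
The Ricci tensor is non-zero, so the Riemann tensor is non-zero: not flat.
No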